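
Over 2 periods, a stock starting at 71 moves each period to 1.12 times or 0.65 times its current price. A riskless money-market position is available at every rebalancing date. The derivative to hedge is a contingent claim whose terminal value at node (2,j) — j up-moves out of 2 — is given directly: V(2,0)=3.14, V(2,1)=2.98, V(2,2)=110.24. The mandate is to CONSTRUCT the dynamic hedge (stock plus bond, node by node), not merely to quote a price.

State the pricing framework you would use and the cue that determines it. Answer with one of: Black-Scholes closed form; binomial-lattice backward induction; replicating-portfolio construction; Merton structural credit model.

framework: replicating-portfolio construction

Key observation: a price alone would not answer the question — the per-node share/bond construction on the spot-71, 1.12/0.65 tree is required, and only the replicating-portfolio method yields it.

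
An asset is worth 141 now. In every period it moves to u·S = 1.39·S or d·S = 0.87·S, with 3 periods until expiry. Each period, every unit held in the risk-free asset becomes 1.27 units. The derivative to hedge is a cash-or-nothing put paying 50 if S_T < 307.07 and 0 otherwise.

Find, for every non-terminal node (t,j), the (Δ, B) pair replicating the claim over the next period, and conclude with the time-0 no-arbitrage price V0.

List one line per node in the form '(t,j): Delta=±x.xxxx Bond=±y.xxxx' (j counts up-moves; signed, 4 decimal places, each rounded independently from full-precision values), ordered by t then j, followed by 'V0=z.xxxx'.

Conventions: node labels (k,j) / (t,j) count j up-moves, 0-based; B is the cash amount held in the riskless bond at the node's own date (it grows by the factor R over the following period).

No-arbitrage ⇒ martingale measure with p* = (R−d)/(u−d) = 0.7692.
Terminal payoffs: V(3,0)=50.0000, V(3,1)=50.0000, V(3,2)=50.0000, V(3,3)=0.0000
Node (2,0) S=106.7229: V=(p*·50.0000+(1−p*)·50.0000)/1.27=39.3701; Δ=(50.0000−50.0000)/(148.3448−92.8489)=0.0000; B=V−Δ·S=39.3701
Node (2,1) S=170.5113: V=(p*·50.0000+(1−p*)·50.0000)/1.27=39.3701; Δ=(50.0000−50.0000)/(237.0107−148.3448)=0.0000; B=V−Δ·S=39.3701
Node (2,2) S=272.4261: V=(p*·0.0000+(1−p*)·50.0000)/1.27=9.0854; Δ=(0.0000−50.0000)/(378.6723−237.0107)=-0.3530; B=V−Δ·S=105.2392
Node (1,0) S=122.6700: V=(p*·39.3701+(1−p*)·39.3701)/1.27=31.0001; Δ=(39.3701−39.3701)/(170.5113−106.7229)=0.0000; B=V−Δ·S=31.0001
Node (1,1) S=195.9900: V=(p*·9.0854+(1−p*)·39.3701)/1.27=12.6568; Δ=(9.0854−39.3701)/(272.4261−170.5113)=-0.2972; B=V−Δ·S=70.8966
Node (0,0) S=141.0000: V=(p*·12.6568+(1−p*)·31.0001)/1.27=13.2991; Δ=(12.6568−31.0001)/(195.9900−122.6700)=-0.2502; B=V−Δ·S=48.5746
Verification: the root portfolio costs Δ(0,0)·S0 + B(0,0) = 13.2991, matching V0.

(0,0): Delta=-0.2502 Bond=48.5746
(1,0): Delta=0.0000 Bond=31.0001
(1,1): Delta=-0.2972 Bond=70.8966
(2,0): Delta=0.0000 Bond=39.3701
(2,1): Delta=0.0000 Bond=39.3701
(2,2): Delta=-0.3530 Bond=105.2392
V0=13.2991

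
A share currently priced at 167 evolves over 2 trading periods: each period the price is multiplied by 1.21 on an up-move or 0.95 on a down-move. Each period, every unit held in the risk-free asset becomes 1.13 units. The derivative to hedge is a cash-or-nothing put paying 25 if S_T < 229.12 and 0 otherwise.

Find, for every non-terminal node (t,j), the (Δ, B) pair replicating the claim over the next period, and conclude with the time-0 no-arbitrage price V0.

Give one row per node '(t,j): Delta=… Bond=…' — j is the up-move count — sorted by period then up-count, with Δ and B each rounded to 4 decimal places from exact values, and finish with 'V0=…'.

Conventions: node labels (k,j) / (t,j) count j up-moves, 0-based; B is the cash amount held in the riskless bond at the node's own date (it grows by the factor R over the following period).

The replicating-portfolio and risk-neutral prices coincide; use p* = (1.13−0.95)/(1.21−0.95) = 0.6923 for the latter.
Terminal payoffs: V(2,0)=25.0000, V(2,1)=25.0000, V(2,2)=0.0000
Node (1,0) S=158.6500: V=(p*·25.0000+(1−p*)·25.0000)/1.13=22.1239; Δ=(25.0000−25.0000)/(191.9665−150.7175)=0.0000; B=V−Δ·S=22.1239
Node (1,1) S=202.0700: V=(p*·0.0000+(1−p*)·25.0000)/1.13=6.8074; Δ=(0.0000−25.0000)/(244.5047−191.9665)=-0.4758; B=V−Δ·S=102.9612
Node (0,0) S=167.0000: V=(p*·6.8074+(1−p*)·22.1239)/1.13=10.1948; Δ=(6.8074−22.1239)/(202.0700−158.6500)=-0.3528; B=V−Δ·S=69.1046
Check: Δ(0,0)·S0 + B(0,0) = 10.1948 = V0.

(0,0): Delta=-0.3528 Bond=69.1046
(1,0): Delta=0.0000 Bond=22.1239
(1,1): Delta=-0.4758 Bond=102.9612
V0=10.1948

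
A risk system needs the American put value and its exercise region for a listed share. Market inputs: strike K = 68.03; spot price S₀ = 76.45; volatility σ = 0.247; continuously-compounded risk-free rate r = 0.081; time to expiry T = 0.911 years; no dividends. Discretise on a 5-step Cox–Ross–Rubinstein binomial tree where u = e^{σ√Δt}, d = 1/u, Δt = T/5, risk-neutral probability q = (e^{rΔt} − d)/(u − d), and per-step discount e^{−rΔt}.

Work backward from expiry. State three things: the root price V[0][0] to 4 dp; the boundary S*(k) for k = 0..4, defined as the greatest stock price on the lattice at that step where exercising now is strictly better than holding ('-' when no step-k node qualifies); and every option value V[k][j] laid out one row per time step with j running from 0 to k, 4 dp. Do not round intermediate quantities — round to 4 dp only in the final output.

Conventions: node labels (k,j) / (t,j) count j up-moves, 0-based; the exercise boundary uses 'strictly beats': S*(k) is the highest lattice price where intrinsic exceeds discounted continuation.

price = 2.0081
boundary = - - - 55.7202 61.9157
tree:
2.0081
3.8079 0.5545
7.0031 1.2342 0.0000
12.3098 2.7470 0.0000 0.0000
17.8854 6.1143 0.0000 0.0000 0.0000
22.9031 12.3098 0.0000 0.0000 0.0000 0.0000

Δt=0.18220  u=1.11119  d=0.89994  q=0.54404  discount=0.98535
step 5 (expiry): payoffs max(K−S,0) = 22.9031 12.3098 0.0000 0.0000 0.0000 0.0000
step 4: (k=4,j=0): S=50.1446, K−S=17.8854, hold=16.8888 ⇒ V=17.8854 exercise | (k=4,j=1): S=61.9157, K−S=6.1143, hold=5.5305 ⇒ V=6.1143 exercise | (k=4,j=2): S=76.4500, K−S=0.0000, hold=0.0000 ⇒ V=0.0000 continue | (k=4,j=3): S=94.3962, K−S=0.0000, hold=0.0000 ⇒ V=0.0000 continue | (k=4,j=4): S=116.5550, K−S=0.0000, hold=0.0000 ⇒ V=0.0000 continue  boundary S*=61.9157
step 3: (k=3,j=0): S=55.7202, K−S=12.3098, hold=11.3132 ⇒ V=12.3098 exercise | (k=3,j=1): S=68.8001, K−S=0.0000, hold=2.7470 ⇒ V=2.7470 continue | (k=3,j=2): S=84.9505, K−S=0.0000, hold=0.0000 ⇒ V=0.0000 continue | (k=3,j=3): S=104.8921, K−S=0.0000, hold=0.0000 ⇒ V=0.0000 continue  boundary S*=55.7202
step 2: (k=2,j=0): S=61.9157, K−S=6.1143, hold=7.0031 ⇒ V=7.0031 continue | (k=2,j=1): S=76.4500, K−S=0.0000, hold=1.2342 ⇒ V=1.2342 continue | (k=2,j=2): S=94.3962, K−S=0.0000, hold=0.0000 ⇒ V=0.0000 continue  boundary S*=-
step 1: (k=1,j=0): S=68.8001, K−S=0.0000, hold=3.8079 ⇒ V=3.8079 continue | (k=1,j=1): S=84.9505, K−S=0.0000, hold=0.5545 ⇒ V=0.5545 continue  boundary S*=-
step 0: (k=0,j=0): S=76.4500, K−S=0.0000, hold=2.0081 ⇒ V=2.0081 continue  boundary S*=-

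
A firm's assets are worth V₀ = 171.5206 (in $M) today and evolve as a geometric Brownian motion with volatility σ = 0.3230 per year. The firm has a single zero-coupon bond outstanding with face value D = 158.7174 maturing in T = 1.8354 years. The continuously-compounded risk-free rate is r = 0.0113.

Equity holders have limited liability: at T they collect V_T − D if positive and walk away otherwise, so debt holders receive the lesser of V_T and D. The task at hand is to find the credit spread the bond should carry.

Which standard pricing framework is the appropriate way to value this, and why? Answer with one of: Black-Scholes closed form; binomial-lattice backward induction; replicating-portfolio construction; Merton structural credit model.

Key observation: with the firm-asset dynamics (V₀ = 171.5206) and a single zero-coupon liability of face 158.7174 given, debt value, spread, and default probability all derive from the option view of the balance sheet.

framework: Merton structural credit model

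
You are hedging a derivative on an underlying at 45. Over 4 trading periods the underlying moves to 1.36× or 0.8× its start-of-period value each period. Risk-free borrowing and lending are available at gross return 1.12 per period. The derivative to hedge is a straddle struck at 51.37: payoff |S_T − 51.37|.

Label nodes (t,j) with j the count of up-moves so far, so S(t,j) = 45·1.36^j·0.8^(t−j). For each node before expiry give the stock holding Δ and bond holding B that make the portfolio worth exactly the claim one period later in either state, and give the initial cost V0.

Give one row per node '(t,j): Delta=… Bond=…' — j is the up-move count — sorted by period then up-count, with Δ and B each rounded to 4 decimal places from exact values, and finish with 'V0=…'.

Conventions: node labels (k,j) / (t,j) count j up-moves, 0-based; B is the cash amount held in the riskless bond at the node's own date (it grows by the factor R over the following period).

The replicating-portfolio and risk-neutral prices coincide; use p* = (1.12−0.8)/(1.36−0.8) = 0.5714 for the latter.
Payoffs at expiry: V(4,0)=32.9380, V(4,1)=20.0356, V(4,2)=1.8985, V(4,3)=39.1864, V(4,4)=102.5759
  t=3,j=0: stock 23.0400 → up 31.3344 (V=20.0356), down 18.4320 (V=32.9380). Price 22.8261; hedge Δ=-1.0000, bond B=45.8661.
  t=3,j=1: stock 39.1680 → up 53.2685 (V=1.8985), down 31.3344 (V=20.0356). Price 8.6353; hedge Δ=-0.8269, bond B=41.0230.
  t=3,j=2: stock 66.5856 → up 90.5564 (V=39.1864), down 53.2685 (V=1.8985). Price 20.7195; hedge Δ=1.0000, bond B=-45.8661.
  t=3,j=3: stock 113.1955 → up 153.9459 (V=102.5759), down 90.5564 (V=39.1864). Price 67.3294; hedge Δ=1.0000, bond B=-45.8661.
  t=2,j=0: stock 28.8000 → up 39.1680 (V=8.6353), down 23.0400 (V=22.8261). Price 13.1402; hedge Δ=-0.8799, bond B=38.4809.
  t=2,j=1: stock 48.9600 → up 66.5856 (V=20.7195), down 39.1680 (V=8.6353). Price 13.8755; hedge Δ=0.4407, bond B=-7.7035.
  t=2,j=2: stock 83.2320 → up 113.1955 (V=67.3294), down 66.5856 (V=20.7195). Price 42.2802; hedge Δ=1.0000, bond B=-40.9518.
  t=1,j=0: stock 36.0000 → up 48.9600 (V=13.8755), down 28.8000 (V=13.1402). Price 12.1075; hedge Δ=0.0365, bond B=10.7945.
  t=1,j=1: stock 61.2000 → up 83.2320 (V=42.2802), down 48.9600 (V=13.8755). Price 26.8810; hedge Δ=0.8288, bond B=-23.8416.
  t=0,j=0: stock 45.0000 → up 61.2000 (V=26.8810), down 36.0000 (V=12.1075). Price 18.3478; hedge Δ=0.5863, bond B=-8.0335.
Sanity check at the root: Δ(0,0)·S0 + B(0,0) reproduces V0 = 18.3478.

(0,0): Delta=0.5863 Bond=-8.0335
(1,0): Delta=0.0365 Bond=10.7945
(1,1): Delta=0.8288 Bond=-23.8416
(2,0): Delta=-0.8799 Bond=38.4809
(2,1): Delta=0.4407 Bond=-7.7035
(2,2): Delta=1.0000 Bond=-40.9518
(3,0): Delta=-1.0000 Bond=45.8661
(3,1): Delta=-0.8269 Bond=41.0230
(3,2): Delta=1.0000 Bond=-45.8661
(3,3): Delta=1.0000 Bond=-45.8661
V0=18.3478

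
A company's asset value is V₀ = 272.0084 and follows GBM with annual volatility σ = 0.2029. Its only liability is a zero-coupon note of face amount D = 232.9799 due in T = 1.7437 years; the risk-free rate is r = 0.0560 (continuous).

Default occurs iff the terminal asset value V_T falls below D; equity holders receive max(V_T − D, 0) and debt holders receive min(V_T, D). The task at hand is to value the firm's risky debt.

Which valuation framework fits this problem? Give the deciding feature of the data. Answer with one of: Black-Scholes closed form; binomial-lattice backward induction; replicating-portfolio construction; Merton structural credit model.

Key observation: the question is about default risk generated by asset-value dynamics against a debt face of 232.9799 — the structural framework prices exactly that.

framework: Merton structural credit model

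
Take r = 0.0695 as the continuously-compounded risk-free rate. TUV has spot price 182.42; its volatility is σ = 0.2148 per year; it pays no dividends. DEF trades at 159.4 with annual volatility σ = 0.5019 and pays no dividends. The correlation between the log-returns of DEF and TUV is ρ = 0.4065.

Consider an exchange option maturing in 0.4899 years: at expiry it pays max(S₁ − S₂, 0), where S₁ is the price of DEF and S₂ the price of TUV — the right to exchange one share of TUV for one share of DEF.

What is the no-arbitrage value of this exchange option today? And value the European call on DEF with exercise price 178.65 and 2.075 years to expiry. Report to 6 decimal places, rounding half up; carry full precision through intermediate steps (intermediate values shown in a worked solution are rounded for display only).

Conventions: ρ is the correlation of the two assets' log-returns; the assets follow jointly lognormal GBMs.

σ_eff = √(σ₁² + σ₂² − 2ρσ₁σ₂) = √(0.5019² + 0.2148² − 2·0.4065·0.5019·0.2148) = 0.458688
d₁ = (ln(S₁/S₂) + (q₂ − q₁ + σ_eff²/2)T) / (σ_eff√T) = (ln(159.4/182.42) + (0.0 − 0.0 + 0.105197)·0.4899) / 0.321049 = -0.259645
d₂ = d₁ − σ_eff√T = -0.259645 − 0.321049 = -0.580694
N(d₁) = 0.397569,  N(d₂) = 0.280723
V = S₁·e^{−q₁T}·N(d₁) − S₂·e^{−q₂T}·N(d₂) = 63.372456 − 51.209553 = 12.162903
[vanilla: DEF call K=178.65]
σ√T = 0.5019·√2.075 = 0.722980
d₁ = (ln(S/K) + (r+σ²/2)T) / (σ√T) = (ln(159.4/178.65) + (0.0695+0.5019²/2)·2.075) / 0.722980 = (-0.114012 + 0.405562) / 0.722980 = 0.403262
d₂ = d₁ − σ√T = 0.403262 − 0.722980 = -0.319717
e^{−rT} = 0.865704
N(d₁) = 0.656622,  N(d₂) = 0.374591
price = S·N(d₁) − K·e^{−rT}·N(d₂) = 104.665615 − 57.933527 = 46.732088

exchange price = 12.162903
price(DEF call K=178.65) = 46.732088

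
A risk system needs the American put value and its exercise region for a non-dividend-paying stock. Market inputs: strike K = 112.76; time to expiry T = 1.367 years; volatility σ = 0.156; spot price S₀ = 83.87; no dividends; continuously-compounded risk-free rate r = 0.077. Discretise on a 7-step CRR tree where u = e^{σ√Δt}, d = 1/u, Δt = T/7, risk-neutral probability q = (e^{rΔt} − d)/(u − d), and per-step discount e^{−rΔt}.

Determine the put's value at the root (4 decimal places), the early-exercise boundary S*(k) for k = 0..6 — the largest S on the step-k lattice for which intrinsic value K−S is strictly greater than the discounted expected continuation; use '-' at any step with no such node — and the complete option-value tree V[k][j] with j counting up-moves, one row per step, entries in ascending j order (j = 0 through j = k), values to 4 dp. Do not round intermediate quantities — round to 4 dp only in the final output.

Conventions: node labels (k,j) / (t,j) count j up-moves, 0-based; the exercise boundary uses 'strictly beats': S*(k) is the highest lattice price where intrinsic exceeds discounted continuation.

price = 28.8900
boundary = 83.8700 89.8558 96.2688 103.1395 96.2688 103.1395 96.2688
tree:
28.8900
34.4771 22.9042
39.6919 28.8900 16.4912
44.5594 34.4771 22.9042 9.6205
49.1026 39.6919 28.8900 16.4912 4.7658
53.3432 44.5594 34.4771 22.9042 9.6205 1.5497
57.3013 49.1026 39.6919 28.8900 16.4912 3.8612 0.0000
60.9957 53.3432 44.5594 34.4771 22.9042 9.6205 0.0000 0.0000

Δt=0.19529, u=1.07137, d=0.93338, q=0.59257, disc=e^(-rΔt)=0.98508
k=7 terminal: V=max(K-S,0) → 60.9957 53.3432 44.5594 34.4771 22.9042 9.6205 0.0000 0.0000
k=6: j=0 S=55.4587 intr=57.3013 cont=55.6184 V=57.3013[EX]; j=1 S=63.6574 intr=49.1026 cont=47.4197 V=49.1026[EX]; j=2 S=73.0681 intr=39.6919 cont=38.0090 V=39.6919[EX]; j=3 S=83.8700 intr=28.8900 cont=27.2071 V=28.8900[EX]; j=4 S=96.2688 intr=16.4912 cont=14.8083 V=16.4912[EX]; j=5 S=110.5006 intr=2.2594 cont=3.8612 V=3.8612[hold]; j=6 S=126.8363 intr=0.0000 cont=0.0000 V=0.0000[hold]  S*(6)=96.2688
k=5: j=0 S=59.4168 intr=53.3432 cont=51.6603 V=53.3432[EX]; j=1 S=68.2006 intr=44.5594 cont=42.8765 V=44.5594[EX]; j=2 S=78.2829 intr=34.4771 cont=32.7942 V=34.4771[EX]; j=3 S=89.8558 intr=22.9042 cont=21.2213 V=22.9042[EX]; j=4 S=103.1395 intr=9.6205 cont=8.8726 V=9.6205[EX]; j=5 S=118.3870 intr=0.0000 cont=1.5497 V=1.5497[hold]  S*(5)=103.1395
k=4: j=0 S=63.6574 intr=49.1026 cont=47.4197 V=49.1026[EX]; j=1 S=73.0681 intr=39.6919 cont=38.0090 V=39.6919[EX]; j=2 S=83.8700 intr=28.8900 cont=27.2071 V=28.8900[EX]; j=3 S=96.2688 intr=16.4912 cont=14.8083 V=16.4912[EX]; j=4 S=110.5006 intr=2.2594 cont=4.7658 V=4.7658[hold]  S*(4)=96.2688
k=3: j=0 S=68.2006 intr=44.5594 cont=42.8765 V=44.5594[EX]; j=1 S=78.2829 intr=34.4771 cont=32.7942 V=34.4771[EX]; j=2 S=89.8558 intr=22.9042 cont=21.2213 V=22.9042[EX]; j=3 S=103.1395 intr=9.6205 cont=9.4006 V=9.6205[EX]  S*(3)=103.1395
k=2: j=0 S=73.0681 intr=39.6919 cont=38.0090 V=39.6919[EX]; j=1 S=83.8700 intr=28.8900 cont=27.2071 V=28.8900[EX]; j=2 S=96.2688 intr=16.4912 cont=14.8083 V=16.4912[EX]  S*(2)=96.2688
k=1: j=0 S=78.2829 intr=34.4771 cont=32.7942 V=34.4771[EX]; j=1 S=89.8558 intr=22.9042 cont=21.2213 V=22.9042[EX]  S*(1)=89.8558
k=0: j=0 S=83.8700 intr=28.8900 cont=27.2071 V=28.8900[EX]  S*(0)=83.8700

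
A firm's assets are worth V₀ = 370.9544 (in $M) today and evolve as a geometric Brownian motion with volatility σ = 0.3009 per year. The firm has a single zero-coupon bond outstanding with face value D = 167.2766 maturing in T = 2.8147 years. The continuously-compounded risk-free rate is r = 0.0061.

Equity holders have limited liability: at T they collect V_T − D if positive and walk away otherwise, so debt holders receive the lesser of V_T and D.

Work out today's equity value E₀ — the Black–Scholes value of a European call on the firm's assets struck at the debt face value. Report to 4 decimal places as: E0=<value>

E0=209.2789

Equity is a call on the firm's assets struck at D = 167.2766:
d₁ = [ln(V₀/D) + (r + σ²/2)T] / (σ√T)
   = [ln(370.9544/167.2766) + (0.0061 + 0.5·0.3009²)·2.8147] / (0.3009·√2.8147)
   = [0.796430 + 0.144592] / 0.504822 = 1.864068
d₂ = d₁ − σ√T = 1.864068 − 0.504822 = 1.359246
N(d₁) = 0.968844,  N(d₂) = 0.912966,  e^(−rT) = 0.982977
E₀ = V₀·N(d₁) − D·e^(−rT)·N(d₂)
   = 370.9544·0.968844 − 167.2766·0.982977·0.912966 = 209.278853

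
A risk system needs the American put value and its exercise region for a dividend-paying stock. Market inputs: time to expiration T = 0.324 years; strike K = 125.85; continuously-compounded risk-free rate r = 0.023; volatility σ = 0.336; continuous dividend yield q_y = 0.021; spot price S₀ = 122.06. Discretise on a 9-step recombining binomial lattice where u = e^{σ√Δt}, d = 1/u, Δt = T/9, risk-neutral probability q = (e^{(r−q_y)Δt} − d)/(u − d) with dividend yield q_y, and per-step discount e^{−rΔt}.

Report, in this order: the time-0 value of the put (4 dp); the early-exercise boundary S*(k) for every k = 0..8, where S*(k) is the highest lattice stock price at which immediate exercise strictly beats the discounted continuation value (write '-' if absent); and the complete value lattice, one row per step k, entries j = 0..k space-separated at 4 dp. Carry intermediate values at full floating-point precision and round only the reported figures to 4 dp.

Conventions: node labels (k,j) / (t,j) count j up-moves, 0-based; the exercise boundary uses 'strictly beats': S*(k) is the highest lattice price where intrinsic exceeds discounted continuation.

Δt=0.03600, u=1.06583, d=0.93824, q=0.48463, disc=e^(-rΔt)=0.99917
k=9 terminal: V=max(K-S,0) → 57.0813 47.7295 37.1061 25.0379 11.3287 0.0000 0.0000 0.0000 0.0000 0.0000
k=8: j=0 S=73.2956 intr=52.5544 cont=52.5056 V=52.5544[EX]; j=1 S=83.2629 intr=42.5871 cont=42.5458 V=42.5871[EX]; j=2 S=94.5857 intr=31.2643 cont=31.2316 V=31.2643[EX]; j=3 S=107.4483 intr=18.4017 cont=18.3788 V=18.4017[EX]; j=4 S=122.0600 intr=3.7900 cont=5.8336 V=5.8336[hold]; j=5 S=138.6587 intr=0.0000 cont=0.0000 V=0.0000[hold]; j=6 S=157.5147 intr=0.0000 cont=0.0000 V=0.0000[hold]; j=7 S=178.9349 intr=0.0000 cont=0.0000 V=0.0000[hold]; j=8 S=203.2679 intr=0.0000 cont=0.0000 V=0.0000[hold]  S*(8)=107.4483
k=7: j=0 S=78.1205 intr=47.7295 cont=47.6844 V=47.7295[EX]; j=1 S=88.7439 intr=37.1061 cont=37.0690 V=37.1061[EX]; j=2 S=100.8121 intr=25.0379 cont=25.0099 V=25.0379[EX]; j=3 S=114.5213 intr=11.3287 cont=12.3006 V=12.3006[hold]; j=4 S=130.0949 intr=0.0000 cont=3.0040 V=3.0040[hold]; j=5 S=147.7863 intr=0.0000 cont=0.0000 V=0.0000[hold]; j=6 S=167.8835 intr=0.0000 cont=0.0000 V=0.0000[hold]; j=7 S=190.7137 intr=0.0000 cont=0.0000 V=0.0000[hold]  S*(7)=100.8121
k=6: j=0 S=83.2629 intr=42.5871 cont=42.5458 V=42.5871[EX]; j=1 S=94.5857 intr=31.2643 cont=31.2316 V=31.2643[EX]; j=2 S=107.4483 intr=18.4017 cont=18.8494 V=18.8494[hold]; j=3 S=122.0600 intr=3.7900 cont=7.7887 V=7.7887[hold]; j=4 S=138.6587 intr=0.0000 cont=1.5469 V=1.5469[hold]; j=5 S=157.5147 intr=0.0000 cont=0.0000 V=0.0000[hold]; j=6 S=178.9349 intr=0.0000 cont=0.0000 V=0.0000[hold]  S*(6)=94.5857
k=5: j=0 S=88.7439 intr=37.1061 cont=37.0690 V=37.1061[EX]; j=1 S=100.8121 intr=25.0379 cont=25.2267 V=25.2267[hold]; j=2 S=114.5213 intr=11.3287 cont=13.4779 V=13.4779[hold]; j=3 S=130.0949 intr=0.0000 cont=4.7598 V=4.7598[hold]; j=4 S=147.7863 intr=0.0000 cont=0.7965 V=0.7965[hold]; j=5 S=167.8835 intr=0.0000 cont=0.0000 V=0.0000[hold]  S*(5)=88.7439
k=4: j=0 S=94.5857 intr=31.2643 cont=31.3230 V=31.3230[hold]; j=1 S=107.4483 intr=18.4017 cont=19.5167 V=19.5167[hold]; j=2 S=122.0600 intr=3.7900 cont=9.2451 V=9.2451[hold]; j=3 S=138.6587 intr=0.0000 cont=2.8367 V=2.8367[hold]; j=4 S=157.5147 intr=0.0000 cont=0.4102 V=0.4102[hold]  S*(4)=-
k=3: j=0 S=100.8121 intr=25.0379 cont=25.5801 V=25.5801[hold]; j=1 S=114.5213 intr=11.3287 cont=14.5267 V=14.5267[hold]; j=2 S=130.0949 intr=0.0000 cont=6.1343 V=6.1343[hold]; j=3 S=147.7863 intr=0.0000 cont=1.6594 V=1.6594[hold]  S*(3)=-
k=2: j=0 S=107.4483 intr=18.4017 cont=20.2066 V=20.2066[hold]; j=1 S=122.0600 intr=3.7900 cont=10.4509 V=10.4509[hold]; j=2 S=138.6587 intr=0.0000 cont=3.9623 V=3.9623[hold]  S*(2)=-
k=1: j=0 S=114.5213 intr=11.3287 cont=15.4658 V=15.4658[hold]; j=1 S=130.0949 intr=0.0000 cont=7.3003 V=7.3003[hold]  S*(1)=-
k=0: j=0 S=122.0600 intr=3.7900 cont=11.4990 V=11.4990[hold]  S*(0)=-

price = 11.4990
boundary = - - - - - 88.7439 94.5857 100.8121 107.4483
tree:
11.4990
15.4658 7.3003
20.2066 10.4509 3.9623
25.5801 14.5267 6.1343 1.6594
31.3230 19.5167 9.2451 2.8367 0.4102
37.1061 25.2267 13.4779 4.7598 0.7965 0.0000
42.5871 31.2643 18.8494 7.7887 1.5469 0.0000 0.0000
47.7295 37.1061 25.0379 12.3006 3.0040 0.0000 0.0000 0.0000
52.5544 42.5871 31.2643 18.4017 5.8336 0.0000 0.0000 0.0000 0.0000
57.0813 47.7295 37.1061 25.0379 11.3287 0.0000 0.0000 0.0000 0.0000 0.0000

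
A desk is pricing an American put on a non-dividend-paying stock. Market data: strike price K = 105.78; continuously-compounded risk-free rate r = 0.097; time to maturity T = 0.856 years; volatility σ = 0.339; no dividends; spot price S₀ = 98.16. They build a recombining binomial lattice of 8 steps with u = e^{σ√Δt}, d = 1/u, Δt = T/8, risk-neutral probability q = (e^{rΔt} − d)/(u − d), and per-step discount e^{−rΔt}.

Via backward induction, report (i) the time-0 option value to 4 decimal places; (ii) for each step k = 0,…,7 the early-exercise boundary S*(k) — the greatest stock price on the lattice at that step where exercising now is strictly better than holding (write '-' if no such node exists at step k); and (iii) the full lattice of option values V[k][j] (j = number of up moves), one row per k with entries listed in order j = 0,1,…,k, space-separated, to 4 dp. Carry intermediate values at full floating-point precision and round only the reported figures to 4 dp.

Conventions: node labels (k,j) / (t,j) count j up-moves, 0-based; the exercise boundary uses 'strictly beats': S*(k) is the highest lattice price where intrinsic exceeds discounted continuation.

price = 13.4938
boundary = - - 78.6352 70.3814 78.6352 70.3814 78.6352 87.8569
tree:
13.4938
19.4419 8.2578
27.1448 12.7009 4.3101
35.3986 18.9180 7.2000 1.7211
42.7860 27.1448 11.6814 3.1956 0.3905
49.3980 35.3986 18.2547 5.8301 0.8207 0.0000
55.3160 42.7860 27.1448 10.3906 1.7249 0.0000 0.0000
60.6128 49.3980 35.3986 17.9231 3.6255 0.0000 0.0000 0.0000
65.3537 55.3160 42.7860 27.1448 7.6200 0.0000 0.0000 0.0000 0.0000

Δt=0.10700, u=1.11727, d=0.89504, q=0.51925, disc=e^(-rΔt)=0.98967
k=8 terminal: V=max(K-S,0) → 65.3537 55.3160 42.7860 27.1448 7.6200 0.0000 0.0000 0.0000 0.0000
k=7: j=0 S=45.1672 intr=60.6128 cont=59.5206 V=60.6128[EX]; j=1 S=56.3820 intr=49.3980 cont=48.3058 V=49.3980[EX]; j=2 S=70.3814 intr=35.3986 cont=34.3064 V=35.3986[EX]; j=3 S=87.8569 intr=17.9231 cont=16.8309 V=17.9231[EX]; j=4 S=109.6714 intr=0.0000 cont=3.6255 V=3.6255[hold]; j=5 S=136.9024 intr=0.0000 cont=0.0000 V=0.0000[hold]; j=6 S=170.8947 intr=0.0000 cont=0.0000 V=0.0000[hold]; j=7 S=213.3273 intr=0.0000 cont=0.0000 V=0.0000[hold]  S*(7)=87.8569
k=6: j=0 S=50.4640 intr=55.3160 cont=54.2238 V=55.3160[EX]; j=1 S=62.9940 intr=42.7860 cont=41.6938 V=42.7860[EX]; j=2 S=78.6352 intr=27.1448 cont=26.0526 V=27.1448[EX]; j=3 S=98.1600 intr=7.6200 cont=10.3906 V=10.3906[hold]; j=4 S=122.5328 intr=0.0000 cont=1.7249 V=1.7249[hold]; j=5 S=152.9572 intr=0.0000 cont=0.0000 V=0.0000[hold]; j=6 S=190.9359 intr=0.0000 cont=0.0000 V=0.0000[hold]  S*(6)=78.6352
k=5: j=0 S=56.3820 intr=49.3980 cont=48.3058 V=49.3980[EX]; j=1 S=70.3814 intr=35.3986 cont=34.3064 V=35.3986[EX]; j=2 S=87.8569 intr=17.9231 cont=18.2547 V=18.2547[hold]; j=3 S=109.6714 intr=0.0000 cont=5.8301 V=5.8301[hold]; j=4 S=136.9024 intr=0.0000 cont=0.8207 V=0.8207[hold]; j=5 S=170.8947 intr=0.0000 cont=0.0000 V=0.0000[hold]  S*(5)=70.3814
k=4: j=0 S=62.9940 intr=42.7860 cont=41.6938 V=42.7860[EX]; j=1 S=78.6352 intr=27.1448 cont=26.2230 V=27.1448[EX]; j=2 S=98.1600 intr=7.6200 cont=11.6814 V=11.6814[hold]; j=3 S=122.5328 intr=0.0000 cont=3.1956 V=3.1956[hold]; j=4 S=152.9572 intr=0.0000 cont=0.3905 V=0.3905[hold]  S*(4)=78.6352
k=3: j=0 S=70.3814 intr=35.3986 cont=34.3064 V=35.3986[EX]; j=1 S=87.8569 intr=17.9231 cont=18.9180 V=18.9180[hold]; j=2 S=109.6714 intr=0.0000 cont=7.2000 V=7.2000[hold]; j=3 S=136.9024 intr=0.0000 cont=1.7211 V=1.7211[hold]  S*(3)=70.3814
k=2: j=0 S=78.6352 intr=27.1448 cont=26.5639 V=27.1448[EX]; j=1 S=98.1600 intr=7.6200 cont=12.7009 V=12.7009[hold]; j=2 S=122.5328 intr=0.0000 cont=4.3101 V=4.3101[hold]  S*(2)=78.6352
k=1: j=0 S=87.8569 intr=17.9231 cont=19.4419 V=19.4419[hold]; j=1 S=109.6714 intr=0.0000 cont=8.2578 V=8.2578[hold]  S*(1)=-
k=0: j=0 S=98.1600 intr=7.6200 cont=13.4938 V=13.4938[hold]  S*(0)=-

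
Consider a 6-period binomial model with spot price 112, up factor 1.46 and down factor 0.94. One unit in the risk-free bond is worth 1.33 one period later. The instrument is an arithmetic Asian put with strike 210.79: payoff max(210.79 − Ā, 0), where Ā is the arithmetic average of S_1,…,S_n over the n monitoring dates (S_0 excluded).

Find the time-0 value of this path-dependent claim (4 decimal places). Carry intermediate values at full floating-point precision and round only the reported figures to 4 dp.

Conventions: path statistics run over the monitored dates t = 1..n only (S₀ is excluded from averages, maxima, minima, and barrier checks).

Under the martingale measure an up-move has probability p* = 0.7500; value the claim as the probability-weighted average of per-path payoffs, discounted 6 periods at R = 1.33.
Enumerate all 2^6 = 64 price paths (U = up ×1.46, D = down ×0.94); each path with k up-moves has probability p*^k·(1−p*)^(6−k).
DDDDDD: Ā=90.6959, payoff=120.0941, prob=0.000244
UDDDDD: Ā=140.8680, payoff=69.9220, prob=0.000732
DUDDDD: Ā=131.1614, payoff=79.6286, prob=0.000732
UUDDDD: Ā=203.7187, payoff=7.0713, prob=0.002197
DDUDDD: Ā=122.0371, payoff=88.7529, prob=0.000732
UDUDDD: Ā=189.5470, payoff=21.2430, prob=0.002197
DUUDDD: Ā=179.8403, payoff=30.9497, prob=0.002197
UUUDDD: Ā=279.3265, payoff=0.0000, prob=0.006592
DDDUDD: Ā=113.4603, payoff=97.3297, prob=0.000732
UDDUDD: Ā=176.2256, payoff=34.5644, prob=0.002197
DUDUDD: Ā=166.5189, payoff=44.2711, prob=0.002197
UUDUDD: Ā=258.6357, payoff=0.0000, prob=0.006592
DDUUDD: Ā=157.3946, payoff=53.3954, prob=0.002197
UDUUDD: Ā=244.4640, payoff=0.0000, prob=0.006592
DUUUDD: Ā=234.7573, payoff=0.0000, prob=0.006592
UUUUDD: Ā=364.6231, payoff=0.0000, prob=0.019775
DDDDUD: Ā=105.3981, payoff=105.3919, prob=0.000732
UDDDUD: Ā=163.7034, payoff=47.0866, prob=0.002197
DUDDUD: Ā=153.9968, payoff=56.7932, prob=0.002197
UUDDUD: Ā=239.1864, payoff=0.0000, prob=0.006592
DDUDUD: Ā=144.8725, payoff=65.9175, prob=0.002197
UDUDUD: Ā=225.0147, payoff=0.0000, prob=0.006592
DUUDUD: Ā=215.3080, payoff=0.0000, prob=0.006592
UUUDUD: Ā=334.4146, payoff=0.0000, prob=0.019775
DDDUUD: Ā=136.2957, payoff=74.4943, prob=0.002197
UDDUUD: Ā=211.6933, payoff=0.0000, prob=0.006592
DUDUUD: Ā=201.9866, payoff=8.8034, prob=0.006592
UUDUUD: Ā=313.7239, payoff=0.0000, prob=0.019775
DDUUUD: Ā=192.8623, payoff=17.9277, prob=0.006592
UDUUUD: Ā=299.5522, payoff=0.0000, prob=0.019775
DUUUUD: Ā=289.8455, payoff=0.0000, prob=0.019775
UUUUUD: Ā=450.1855, payoff=0.0000, prob=0.059326
DDDDDU: Ā=97.8196, payoff=112.9704, prob=0.000732
UDDDDU: Ā=151.9326, payoff=58.8574, prob=0.002197
DUDDDU: Ā=142.2259, payoff=68.5641, prob=0.002197
UUDDDU: Ā=220.9041, payoff=0.0000, prob=0.006592
DDUDDU: Ā=133.1017, payoff=77.6883, prob=0.002197
UDUDDU: Ā=206.7324, payoff=4.0576, prob=0.006592
DUUDDU: Ā=197.0257, payoff=13.7643, prob=0.006592
UUUDDU: Ā=306.0187, payoff=0.0000, prob=0.019775
DDDUDU: Ā=124.5249, payoff=86.2651, prob=0.002197
UDDUDU: Ā=193.4110, payoff=17.3790, prob=0.006592
DUDUDU: Ā=183.7043, payoff=27.0857, prob=0.006592
UUDUDU: Ā=285.3279, payoff=0.0000, prob=0.019775
DDUUDU: Ā=174.5800, payoff=36.2100, prob=0.006592
UDUUDU: Ā=271.1562, payoff=0.0000, prob=0.019775
DUUUDU: Ā=261.4495, payoff=0.0000, prob=0.019775
UUUUDU: Ā=406.0812, payoff=0.0000, prob=0.059326
DDDDUU: Ā=116.4627, payoff=94.3273, prob=0.002197
UDDDUU: Ā=180.8888, payoff=29.9012, prob=0.006592
DUDDUU: Ā=171.1821, payoff=39.6079, prob=0.006592
UUDDUU: Ā=265.8786, payoff=0.0000, prob=0.019775
DDUDUU: Ā=162.0579, payoff=48.7321, prob=0.006592
UDUDUU: Ā=251.7069, payoff=0.0000, prob=0.019775
DUUDUU: Ā=242.0002, payoff=0.0000, prob=0.019775
UUUDUU: Ā=375.8727, payoff=0.0000, prob=0.059326
DDDUUU: Ā=153.4811, payoff=57.3089, prob=0.006592
UDDUUU: Ā=238.3855, payoff=0.0000, prob=0.019775
DUDUUU: Ā=228.6788, payoff=0.0000, prob=0.019775
UUDUUU: Ā=355.1820, payoff=0.0000, prob=0.059326
DDUUUU: Ā=219.5545, payoff=0.0000, prob=0.019775
UDUUUU: Ā=341.0103, payoff=0.0000, prob=0.059326
DUUUUU: Ā=331.3036, payoff=0.0000, prob=0.059326
UUUUUU: Ā=514.5779, payoff=0.0000, prob=0.177979
Price = Σ prob·payoff / R^6 = 4.222774 / 5.534901 = 0.7629

price = 0.7629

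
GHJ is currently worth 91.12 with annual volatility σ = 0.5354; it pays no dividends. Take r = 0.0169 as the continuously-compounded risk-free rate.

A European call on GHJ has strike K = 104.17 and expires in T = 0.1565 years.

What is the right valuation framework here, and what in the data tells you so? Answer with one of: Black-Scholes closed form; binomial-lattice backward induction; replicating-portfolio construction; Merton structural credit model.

Key observation: the strike-104.17 call on GHJ is European-exercise on a continuously-modelled lognormal underlying, so its value is a single closed-form evaluation.

framework: Black-Scholes closed form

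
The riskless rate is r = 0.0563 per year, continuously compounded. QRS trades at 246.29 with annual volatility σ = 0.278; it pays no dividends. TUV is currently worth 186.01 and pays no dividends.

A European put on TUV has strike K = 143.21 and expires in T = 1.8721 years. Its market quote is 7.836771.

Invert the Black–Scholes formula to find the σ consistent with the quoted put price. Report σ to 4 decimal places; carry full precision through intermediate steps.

sigma = 0.3256

At σ = 0.3256 the Black–Scholes value reproduces the quote:
σ√T = 0.3256·√1.8721 = 0.445501
d₁ = (ln(S/K) + (r+σ²/2)T) / (σ√T) = (ln(186.01/143.21) + (0.0563+0.3256²/2)·1.8721) / 0.445501 = (0.261488 + 0.204635) / 0.445501 = 1.046289
d₂ = d₁ − σ√T = 1.046289 − 0.445501 = 0.600788
e^{−rT} = 0.899965
N(−d₁) = 0.147714,  N(−d₂) = 0.273991
V = K·e^{−rT}·N(−d₂) − S·N(−d₁) = 35.312997 − 27.476226 = 7.836771 (equal to the quote); since ∂V/∂σ > 0 for all σ, the implied volatility is unique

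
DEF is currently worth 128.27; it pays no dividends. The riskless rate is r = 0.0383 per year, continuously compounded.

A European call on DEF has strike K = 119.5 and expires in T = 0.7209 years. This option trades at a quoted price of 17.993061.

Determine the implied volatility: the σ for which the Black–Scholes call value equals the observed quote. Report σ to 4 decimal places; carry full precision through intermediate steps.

sigma = 0.2651

At σ = 0.2651 the Black–Scholes value reproduces the quote:
σ√T = 0.2651·√0.7209 = 0.225085
d₁ = (ln(S/K) + (r+σ²/2)T) / (σ√T) = (ln(128.27/119.5) + (0.0383+0.2651²/2)·0.7209) / 0.225085 = (0.070821 + 0.052942) / 0.225085 = 0.549850
d₂ = d₁ − σ√T = 0.549850 − 0.225085 = 0.324765
e^{−rT} = 0.972767
N(d₁) = 0.708789,  N(d₂) = 0.627320
V = S·N(d₁) − K·e^{−rT}·N(d₂) = 90.916356 − 72.923296 = 17.993061 (equal to the quote); since ∂V/∂σ > 0 for all σ, the implied volatility is unique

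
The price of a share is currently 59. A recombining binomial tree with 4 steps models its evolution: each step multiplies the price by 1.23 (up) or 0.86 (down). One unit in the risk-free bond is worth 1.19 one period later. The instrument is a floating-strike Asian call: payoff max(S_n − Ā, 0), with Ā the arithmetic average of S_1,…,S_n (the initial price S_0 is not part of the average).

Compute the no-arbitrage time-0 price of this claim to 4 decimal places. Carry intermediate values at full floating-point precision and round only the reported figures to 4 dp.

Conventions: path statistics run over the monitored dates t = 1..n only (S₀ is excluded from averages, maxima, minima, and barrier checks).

price = 12.7621

No-arbitrage gives p* = (R−d)/(u−d) = 0.8919: enumerate every path, weight its payoff by its p*-probability, and discount by R^4.
Enumerate all 2^4 = 16 price paths (U = up ×1.23, D = down ×0.86); each path with k up-moves has probability p*^k·(1−p*)^(4−k).
DDDD: Ā=41.0443, payoff=0.0000, prob=0.000137
UDDD: Ā=58.7029, payoff=0.0000, prob=0.001127
DUDD: Ā=53.2454, payoff=0.0000, prob=0.001127
UUDD: Ā=76.1533, payoff=0.0000, prob=0.009297
DDUD: Ā=48.5519, payoff=0.0000, prob=0.001127
UDUD: Ā=69.4406, payoff=0.0000, prob=0.009297
DUUD: Ā=63.9831, payoff=2.0344, prob=0.009297
UUUD: Ā=91.5107, payoff=2.9097, prob=0.076700
DDDU: Ā=44.5156, payoff=1.6430, prob=0.001127
UDDU: Ā=63.6676, payoff=2.3499, prob=0.009297
DUDU: Ā=58.2101, payoff=7.8074, prob=0.009297
UUDU: Ā=83.2540, payoff=11.1664, prob=0.076700
DDUU: Ā=53.5167, payoff=12.5008, prob=0.009297
UDUU: Ā=76.5413, payoff=17.8791, prob=0.076700
DUUU: Ā=71.0838, payoff=23.3366, prob=0.076700
UUUU: Ā=101.6663, payoff=33.3768, prob=0.632774
Price = Σ prob·payoff / R^4 = 25.592263 / 2.005339 = 12.7621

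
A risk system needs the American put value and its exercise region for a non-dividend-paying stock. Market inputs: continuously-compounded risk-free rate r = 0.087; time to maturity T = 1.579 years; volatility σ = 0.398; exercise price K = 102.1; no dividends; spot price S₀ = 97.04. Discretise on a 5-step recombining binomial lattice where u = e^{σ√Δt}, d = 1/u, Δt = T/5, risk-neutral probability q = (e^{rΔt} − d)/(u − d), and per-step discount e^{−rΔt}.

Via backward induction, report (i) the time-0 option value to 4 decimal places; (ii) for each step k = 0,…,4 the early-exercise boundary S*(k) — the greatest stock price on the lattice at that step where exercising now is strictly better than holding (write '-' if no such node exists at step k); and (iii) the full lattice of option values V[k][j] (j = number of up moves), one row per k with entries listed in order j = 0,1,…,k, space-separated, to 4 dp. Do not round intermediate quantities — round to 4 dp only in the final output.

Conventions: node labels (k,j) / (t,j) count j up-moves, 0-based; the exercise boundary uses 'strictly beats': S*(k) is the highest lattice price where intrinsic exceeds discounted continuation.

params: Δt=0.31580 u=1.25065 d=0.79959 q=0.50607 e^(-rΔt)=0.97290
t_5 payoffs: 70.3840 52.4925 24.5081 0.0000 0.0000 0.0000
t_4: node(4,0) S=39.6655 payoff=62.4345 vs cont=59.6675 → 62.4345 [stop]  node(4,1) S=62.0414 payoff=40.0586 vs cont=37.2916 → 40.0586 [stop]  node(4,2) S=97.0400 payoff=5.0600 vs cont=11.7772 → 11.7772 [wait]  node(4,3) S=151.7818 payoff=0.0000 vs cont=0.0000 → 0.0000 [wait]  node(4,4) S=237.4044 payoff=0.0000 vs cont=0.0000 → 0.0000 [wait]  ⇒ S*(4)=62.0414
t_3: node(3,0) S=49.6075 payoff=52.4925 vs cont=49.7255 → 52.4925 [stop]  node(3,1) S=77.5919 payoff=24.5081 vs cont=25.0484 → 25.0484 [wait]  node(3,2) S=121.3627 payoff=0.0000 vs cont=5.6594 → 5.6594 [wait]  node(3,3) S=189.8254 payoff=0.0000 vs cont=0.0000 → 0.0000 [wait]  ⇒ S*(3)=49.6075
t_2: node(2,0) S=62.0414 payoff=40.0586 vs cont=37.5576 → 40.0586 [stop]  node(2,1) S=97.0400 payoff=5.0600 vs cont=14.8233 → 14.8233 [wait]  node(2,2) S=151.7818 payoff=0.0000 vs cont=2.7196 → 2.7196 [wait]  ⇒ S*(2)=62.0414
t_1: node(1,0) S=77.5919 payoff=24.5081 vs cont=26.5482 → 26.5482 [wait]  node(1,1) S=121.3627 payoff=0.0000 vs cont=8.4622 → 8.4622 [wait]  ⇒ S*(1)=-
t_0: node(0,0) S=97.0400 payoff=5.0600 vs cont=16.9239 → 16.9239 [wait]  ⇒ S*(0)=-

price = 16.9239
boundary = - - 62.0414 49.6075 62.0414
tree:
16.9239
26.5482 8.4622
40.0586 14.8233 2.7196
52.4925 25.0484 5.6594 0.0000
62.4345 40.0586 11.7772 0.0000 0.0000
70.3840 52.4925 24.5081 0.0000 0.0000 0.0000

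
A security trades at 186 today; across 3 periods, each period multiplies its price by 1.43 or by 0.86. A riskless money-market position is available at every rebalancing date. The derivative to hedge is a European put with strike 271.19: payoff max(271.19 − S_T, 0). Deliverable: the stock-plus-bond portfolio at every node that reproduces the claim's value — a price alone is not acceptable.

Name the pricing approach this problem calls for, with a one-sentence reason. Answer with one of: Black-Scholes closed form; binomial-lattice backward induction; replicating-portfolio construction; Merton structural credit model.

framework: replicating-portfolio construction

Key observation: the mandate to exhibit the hedge at every date and state singles out the replicating-portfolio construction on the 3-period tree with factors 1.43 and 0.86 from 186.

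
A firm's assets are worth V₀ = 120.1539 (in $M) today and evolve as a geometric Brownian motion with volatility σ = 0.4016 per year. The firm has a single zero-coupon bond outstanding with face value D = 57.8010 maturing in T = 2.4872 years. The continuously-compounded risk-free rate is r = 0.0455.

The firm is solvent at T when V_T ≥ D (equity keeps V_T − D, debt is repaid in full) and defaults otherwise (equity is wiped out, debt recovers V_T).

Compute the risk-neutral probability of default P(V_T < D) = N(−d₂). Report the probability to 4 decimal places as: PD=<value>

Apply the equity-as-call identities (strike 57.8010, horizon 2.4872 years):
d₁ = [ln(V₀/D) + (r + σ²/2)T] / (σ√T)
   = [ln(120.1539/57.8010) + (0.0455 + 0.5·0.4016²)·2.4872] / (0.4016·√2.4872)
   = [0.731767 + 0.313739] / 0.633358 = 1.650735
d₂ = d₁ − σ√T = 1.650735 − 0.633358 = 1.017378
risk-neutral PD = N(−d₂) = N(-1.017378) = 0.154487

PD=0.1545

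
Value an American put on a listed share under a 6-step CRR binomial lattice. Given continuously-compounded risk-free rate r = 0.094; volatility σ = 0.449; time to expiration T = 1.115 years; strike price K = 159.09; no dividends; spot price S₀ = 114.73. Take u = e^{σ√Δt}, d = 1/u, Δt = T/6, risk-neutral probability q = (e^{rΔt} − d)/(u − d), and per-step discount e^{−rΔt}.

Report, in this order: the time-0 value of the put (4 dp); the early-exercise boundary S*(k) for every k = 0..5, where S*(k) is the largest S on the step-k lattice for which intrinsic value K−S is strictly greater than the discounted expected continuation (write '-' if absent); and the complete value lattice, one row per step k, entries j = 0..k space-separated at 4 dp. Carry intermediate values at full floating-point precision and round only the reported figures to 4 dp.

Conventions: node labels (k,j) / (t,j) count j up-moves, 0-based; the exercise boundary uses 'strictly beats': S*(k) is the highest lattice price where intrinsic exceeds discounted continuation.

price = 46.6515
boundary = - 94.5402 77.9033 94.5402 114.7300 94.5402
tree:
46.6515
64.5498 30.1911
81.1867 45.2004 16.0710
94.8959 64.5498 27.2200 5.3572
106.1926 81.1867 44.3600 10.8382 0.0000
115.5013 94.8959 64.5498 21.9267 0.0000 0.0000
123.1719 106.1926 81.1867 44.3600 0.0000 0.0000 0.0000

params: Δt=0.18583 u=1.21356 d=0.82402 q=0.49700 e^(-rΔt)=0.98268
t_6 payoffs: 123.1719 106.1926 81.1867 44.3600 0.0000 0.0000 0.0000
t_5: node(5,0) S=43.5887 payoff=115.5013 vs cont=112.7464 → 115.5013 [stop]  node(5,1) S=64.1941 payoff=94.8959 vs cont=92.1410 → 94.8959 [stop]  node(5,2) S=94.5402 payoff=64.5498 vs cont=61.7949 → 64.5498 [stop]  node(5,3) S=139.2315 payoff=19.8585 vs cont=21.9267 → 21.9267 [wait]  node(5,4) S=205.0495 payoff=0.0000 vs cont=0.0000 → 0.0000 [wait]  node(5,5) S=301.9812 payoff=0.0000 vs cont=0.0000 → 0.0000 [wait]  ⇒ S*(5)=94.5402
t_4: node(4,0) S=52.8974 payoff=106.1926 vs cont=103.4377 → 106.1926 [stop]  node(4,1) S=77.9033 payoff=81.1867 vs cont=78.4318 → 81.1867 [stop]  node(4,2) S=114.7300 payoff=44.3600 vs cont=42.6152 → 44.3600 [stop]  node(4,3) S=168.9656 payoff=0.0000 vs cont=10.8382 → 10.8382 [wait]  node(4,4) S=248.8395 payoff=0.0000 vs cont=0.0000 → 0.0000 [wait]  ⇒ S*(4)=114.7300
t_3: node(3,0) S=64.1941 payoff=94.8959 vs cont=92.1410 → 94.8959 [stop]  node(3,1) S=94.5402 payoff=64.5498 vs cont=61.7949 → 64.5498 [stop]  node(3,2) S=139.2315 payoff=19.8585 vs cont=27.2200 → 27.2200 [wait]  node(3,3) S=205.0495 payoff=0.0000 vs cont=5.3572 → 5.3572 [wait]  ⇒ S*(3)=94.5402
t_2: node(2,0) S=77.9033 payoff=81.1867 vs cont=78.4318 → 81.1867 [stop]  node(2,1) S=114.7300 payoff=44.3600 vs cont=45.2004 → 45.2004 [wait]  node(2,2) S=168.9656 payoff=0.0000 vs cont=16.0710 → 16.0710 [wait]  ⇒ S*(2)=77.9033
t_1: node(1,0) S=94.5402 payoff=64.5498 vs cont=62.2054 → 64.5498 [stop]  node(1,1) S=139.2315 payoff=19.8585 vs cont=30.1911 → 30.1911 [wait]  ⇒ S*(1)=94.5402
t_0: node(0,0) S=114.7300 payoff=44.3600 vs cont=46.6515 → 46.6515 [wait]  ⇒ S*(0)=-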